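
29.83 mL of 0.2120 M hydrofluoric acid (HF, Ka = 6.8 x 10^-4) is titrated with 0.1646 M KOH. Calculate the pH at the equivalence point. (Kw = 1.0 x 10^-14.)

n(HF) = 0.2120 x 0.02983 = 0.006324 mol; V(KOH) at equivalence = 0.006324/0.1646 = 0.03842 L.
At equivalence all the acid is converted to F-; total volume = 0.02983 + 0.03842 = 0.06825 L, so [F-] = 0.006324/0.06825 = 0.09266 M.
Kb = Kw/Ka = 1.0e-14 / 6.8 x 10^-4 = 1.47e-11.
[OH^-] = sqrt(Kb x [F-]) = sqrt(1.47e-11 x 0.09266) = 1.17e-6 M.
pOH = 5.93, so pH = 14.00 - 5.93 = 8.07.

8.07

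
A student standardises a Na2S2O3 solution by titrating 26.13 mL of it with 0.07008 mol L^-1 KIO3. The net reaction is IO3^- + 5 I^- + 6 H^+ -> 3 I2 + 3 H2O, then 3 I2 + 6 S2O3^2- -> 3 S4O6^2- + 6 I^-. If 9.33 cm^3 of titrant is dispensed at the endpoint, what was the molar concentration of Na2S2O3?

0.150 M

n(KIO3) = 0.07008 x 0.009330 = 0.0006538 mol.
From the balanced equation, 1 mol KIO3 reacts with 6 mol Na2S2O3, so n(Na2S2O3) = 0.0006538 x 6/1 = 0.003923 mol.
[Na2S2O3] = 0.003923 / 0.02613 L = 0.150 M.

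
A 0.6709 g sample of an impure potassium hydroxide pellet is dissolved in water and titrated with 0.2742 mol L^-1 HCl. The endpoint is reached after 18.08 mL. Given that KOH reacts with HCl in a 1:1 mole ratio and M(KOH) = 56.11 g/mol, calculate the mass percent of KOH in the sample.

n(HCl) = 0.2742 x 0.01808 = 0.004958 mol.
n(KOH) = 0.004958 / 1 = 0.004958 mol.
mass of KOH = 0.004958 x 56.11 = 0.2782 g.
% purity = 0.2782 / 0.6709 x 100 = 41.5%.

41.5%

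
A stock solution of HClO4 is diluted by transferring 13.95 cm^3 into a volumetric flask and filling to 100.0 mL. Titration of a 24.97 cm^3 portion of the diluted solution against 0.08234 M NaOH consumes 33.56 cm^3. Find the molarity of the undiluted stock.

0.793 M

n(NaOH) = 0.08234 x 0.03356 = 0.002763 mol.
n(HClO4) in the aliquot = 0.002763 mol.
[diluted HClO4] = 0.002763 / 0.02497 = 0.1107 M.
Dilution factor = 100.0/13.95 = 7.168, so [stock] = 0.1107 x 7.168 = 0.793 M.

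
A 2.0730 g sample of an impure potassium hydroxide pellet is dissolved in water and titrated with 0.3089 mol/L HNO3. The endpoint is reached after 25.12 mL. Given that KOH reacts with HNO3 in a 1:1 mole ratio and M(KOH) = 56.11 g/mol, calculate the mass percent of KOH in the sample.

21.0%

n(HNO3) = 0.3089 x 0.02512 = 0.007760 mol.
n(KOH) = 0.007760 / 1 = 0.007760 mol.
mass of KOH = 0.007760 x 56.11 = 0.4354 g.
% purity = 0.4354 / 2.0730 x 100 = 21.0%.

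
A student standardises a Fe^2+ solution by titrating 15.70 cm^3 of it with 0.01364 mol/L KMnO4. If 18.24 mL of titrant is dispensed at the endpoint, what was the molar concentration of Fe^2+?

n(KMnO4) = 0.01364 x 0.01824 = 0.0002488 mol.
From the balanced equation, 1 mol KMnO4 reacts with 5 mol Fe^2+, so n(Fe^2+) = 0.0002488 x 5/1 = 0.001244 mol.
[Fe^2+] = 0.001244 / 0.01570 L = 0.0792 M.

0.0792 M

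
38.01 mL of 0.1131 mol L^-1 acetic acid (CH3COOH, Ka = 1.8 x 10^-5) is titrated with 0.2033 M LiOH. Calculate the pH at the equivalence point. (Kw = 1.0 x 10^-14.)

n(CH3COOH) = 0.1131 x 0.03801 = 0.004299 mol; V(LiOH) at equivalence = 0.004299/0.2033 = 0.02115 L.
At equivalence all the acid is converted to CH3COO-; total volume = 0.03801 + 0.02115 = 0.05916 L, so [CH3COO-] = 0.004299/0.05916 = 0.07267 M.
Kb = Kw/Ka = 1.0e-14 / 1.8 x 10^-5 = 5.56e-10.
[OH^-] = sqrt(Kb x [CH3COO-]) = sqrt(5.56e-10 x 0.07267) = 6.35e-6 M.
pOH = 5.20, so pH = 14.00 - 5.20 = 8.80.

8.80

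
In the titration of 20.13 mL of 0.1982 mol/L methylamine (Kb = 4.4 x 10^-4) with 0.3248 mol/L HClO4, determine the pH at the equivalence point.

n(CH3NH2) = 0.1982 x 0.02013 = 0.003990 mol; V(HClO4) at equivalence = 0.003990/0.3248 = 0.01228 L.
At equivalence the base is fully converted to CH3NH3+; total volume = 0.03241 L, so [CH3NH3+] = 0.003990/0.03241 = 0.1231 M.
Ka(CH3NH3+) = Kw/Kb = 1.0e-14 / 4.4 x 10^-4 = 2.27e-11.
[H^+] = sqrt(Ka x [CH3NH3+]) = sqrt(2.27e-11 x 0.1231) = 1.67e-6 M.
pH = -log(1.67e-6) = 5.78.

5.78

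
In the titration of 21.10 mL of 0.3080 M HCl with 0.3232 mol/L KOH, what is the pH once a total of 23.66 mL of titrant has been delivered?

n(acid) = 0.3080 x 0.02110 = 0.006499 mol; n(KOH) added = 0.3232 x 0.02366 = 0.007647 mol.
Base is in excess by 0.007647 - 0.006499 = 0.001148 mol in a total volume of 0.04476 L.
[OH^-] = 0.001148/0.04476 = 0.02565 M, so pOH = 1.59 and pH = 14.00 - 1.59 = 12.41.

12.41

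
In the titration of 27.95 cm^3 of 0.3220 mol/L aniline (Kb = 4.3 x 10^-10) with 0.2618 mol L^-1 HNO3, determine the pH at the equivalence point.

2.74

n(C6H5NH2) = 0.3220 x 0.02795 = 0.009000 mol; V(HNO3) at equivalence = 0.009000/0.2618 = 0.03438 L.
At equivalence the base is fully converted to C6H5NH3+; total volume = 0.06233 L, so [C6H5NH3+] = 0.009000/0.06233 = 0.1444 M.
Ka(C6H5NH3+) = Kw/Kb = 1.0e-14 / 4.3 x 10^-10 = 2.33e-5.
[H^+] = sqrt(Ka x [C6H5NH3+]) = sqrt(2.33e-5 x 0.1444) = 0.00183 M.
pH = -log(0.00183) = 2.74.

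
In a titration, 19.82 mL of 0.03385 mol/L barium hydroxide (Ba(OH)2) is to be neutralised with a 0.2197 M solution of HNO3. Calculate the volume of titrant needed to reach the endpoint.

n(Ba(OH)2) = 0.03385 mol/L x 0.01982 L = 0.0006709 mol.
The neutralisation is 1 Ba(OH)2 : 2 HNO3, so n(HNO3) = 0.0006709 x 2/1 = 0.001342 mol.
V(HNO3) = 0.001342 / 0.2197 = 0.006107 L = 6.11 mL.

6.11 mL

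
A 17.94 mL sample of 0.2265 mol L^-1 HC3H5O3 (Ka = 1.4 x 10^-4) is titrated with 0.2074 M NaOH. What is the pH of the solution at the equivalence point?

8.44

n(HC3H5O3) = 0.2265 x 0.01794 = 0.004063 mol; V(NaOH) at equivalence = 0.004063/0.2074 = 0.01959 L.
At equivalence all the acid is converted to C3H5O3-; total volume = 0.01794 + 0.01959 = 0.03753 L, so [C3H5O3-] = 0.004063/0.03753 = 0.1083 M.
Kb = Kw/Ka = 1.0e-14 / 1.4 x 10^-4 = 7.14e-11.
[OH^-] = sqrt(Kb x [C3H5O3-]) = sqrt(7.14e-11 x 0.1083) = 2.78e-6 M.
pOH = 5.56, so pH = 14.00 - 5.56 = 8.44.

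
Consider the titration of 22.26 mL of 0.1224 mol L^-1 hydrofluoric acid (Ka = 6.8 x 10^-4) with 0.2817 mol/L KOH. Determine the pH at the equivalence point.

8.05

n(HF) = 0.1224 x 0.02226 = 0.002725 mol; V(KOH) at equivalence = 0.002725/0.2817 = 0.009672 L.
At equivalence all the acid is converted to F-; total volume = 0.02226 + 0.009672 = 0.03193 L, so [F-] = 0.002725/0.03193 = 0.08533 M.
Kb = Kw/Ka = 1.0e-14 / 6.8 x 10^-4 = 1.47e-11.
[OH^-] = sqrt(Kb x [F-]) = sqrt(1.47e-11 x 0.08533) = 1.12e-6 M.
pOH = 5.95, so pH = 14.00 - 5.95 = 8.05.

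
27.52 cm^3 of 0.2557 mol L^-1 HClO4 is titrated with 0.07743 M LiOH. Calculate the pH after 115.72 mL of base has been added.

12.13

n(acid) = 0.2557 x 0.02752 = 0.007037 mol; n(LiOH) added = 0.07743 x 0.1157 = 0.008960 mol.
Base is in excess by 0.008960 - 0.007037 = 0.001923 mol in a total volume of 0.1432 L.
[OH^-] = 0.001923/0.1432 = 0.01343 M, so pOH = 1.87 and pH = 14.00 - 1.87 = 12.13.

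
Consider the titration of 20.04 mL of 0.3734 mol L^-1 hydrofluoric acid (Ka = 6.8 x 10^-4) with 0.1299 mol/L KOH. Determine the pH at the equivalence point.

n(HF) = 0.3734 x 0.02004 = 0.007483 mol; V(KOH) at equivalence = 0.007483/0.1299 = 0.05761 L.
At equivalence all the acid is converted to F-; total volume = 0.02004 + 0.05761 = 0.07765 L, so [F-] = 0.007483/0.07765 = 0.09637 M.
Kb = Kw/Ka = 1.0e-14 / 6.8 x 10^-4 = 1.47e-11.
[OH^-] = sqrt(Kb x [F-]) = sqrt(1.47e-11 x 0.09637) = 1.19e-6 M.
pOH = 5.92, so pH = 14.00 - 5.92 = 8.08.

8.08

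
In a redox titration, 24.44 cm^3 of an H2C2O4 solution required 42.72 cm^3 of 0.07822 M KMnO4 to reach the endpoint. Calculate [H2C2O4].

0.342 M

n(KMnO4) = 0.07822 x 0.04272 = 0.003342 mol.
From the balanced equation, 2 mol KMnO4 reacts with 5 mol H2C2O4, so n(H2C2O4) = 0.003342 x 5/2 = 0.008354 mol.
[H2C2O4] = 0.008354 / 0.02444 L = 0.342 M.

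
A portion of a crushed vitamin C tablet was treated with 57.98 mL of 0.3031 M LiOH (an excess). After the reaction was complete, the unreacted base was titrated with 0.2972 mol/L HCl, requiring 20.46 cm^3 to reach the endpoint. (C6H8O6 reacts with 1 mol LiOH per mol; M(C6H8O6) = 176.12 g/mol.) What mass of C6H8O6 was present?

2.02 g

Total n(LiOH) added = 0.3031 x 0.05798 = 0.01757 mol.
n(HCl) used = 0.2972 x 0.02046 = 0.006081 mol, which equals the excess n(LiOH).
So n(LiOH) consumed by the sample = 0.01757 - 0.006081 = 0.01149 mol.
n(C6H8O6) = 0.01149 / 1 = 0.01149 mol.
mass = 0.01149 mol x 176.12 g/mol = 2.02 g.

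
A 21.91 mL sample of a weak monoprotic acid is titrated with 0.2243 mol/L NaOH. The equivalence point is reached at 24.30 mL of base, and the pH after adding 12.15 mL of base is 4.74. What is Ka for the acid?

12.15 mL is half of the equivalence volume, so this is the half-equivalence point where [HA] = [A^-].
At half-equivalence pH = pKa, so pKa = 4.74.
Ka = 10^(-4.74) = 1.8 x 10^-5.

1.8 x 10^-5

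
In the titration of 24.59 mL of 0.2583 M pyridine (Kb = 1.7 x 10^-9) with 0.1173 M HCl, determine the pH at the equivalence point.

n(C5H5N) = 0.2583 x 0.02459 = 0.006352 mol; V(HCl) at equivalence = 0.006352/0.1173 = 0.05415 L.
At equivalence the base is fully converted to C5H5NH+; total volume = 0.07874 L, so [C5H5NH+] = 0.006352/0.07874 = 0.08067 M.
Ka(C5H5NH+) = Kw/Kb = 1.0e-14 / 1.7 x 10^-9 = 5.88e-6.
[H^+] = sqrt(Ka x [C5H5NH+]) = sqrt(5.88e-6 x 0.08067) = 0.000689 M.
pH = -log(0.000689) = 3.16.

3.16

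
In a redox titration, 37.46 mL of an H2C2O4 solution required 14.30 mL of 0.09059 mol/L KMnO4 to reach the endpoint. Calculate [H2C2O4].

0.0865 M

n(KMnO4) = 0.09059 x 0.01430 = 0.001295 mol.
From the balanced equation, 2 mol KMnO4 reacts with 5 mol H2C2O4, so n(H2C2O4) = 0.001295 x 5/2 = 0.003239 mol.
[H2C2O4] = 0.003239 / 0.03746 L = 0.0865 M.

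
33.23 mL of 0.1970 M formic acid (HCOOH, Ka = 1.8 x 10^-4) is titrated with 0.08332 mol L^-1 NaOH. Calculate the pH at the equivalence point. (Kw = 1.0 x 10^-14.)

n(HCOOH) = 0.1970 x 0.03323 = 0.006546 mol; V(NaOH) at equivalence = 0.006546/0.08332 = 0.07857 L.
At equivalence all the acid is converted to HCOO-; total volume = 0.03323 + 0.07857 = 0.1118 L, so [HCOO-] = 0.006546/0.1118 = 0.05855 M.
Kb = Kw/Ka = 1.0e-14 / 1.8 x 10^-4 = 5.56e-11.
[OH^-] = sqrt(Kb x [HCOO-]) = sqrt(5.56e-11 x 0.05855) = 1.80e-6 M.
pOH = 5.74, so pH = 14.00 - 5.74 = 8.26.

8.26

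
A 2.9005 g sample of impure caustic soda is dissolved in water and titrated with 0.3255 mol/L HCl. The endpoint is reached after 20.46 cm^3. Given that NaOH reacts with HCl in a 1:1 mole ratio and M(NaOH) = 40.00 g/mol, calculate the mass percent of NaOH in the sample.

n(HCl) = 0.3255 x 0.02046 = 0.006660 mol.
n(NaOH) = 0.006660 / 1 = 0.006660 mol.
mass of NaOH = 0.006660 x 40.00 = 0.2664 g.
% purity = 0.2664 / 2.9005 x 100 = 9.18%.

9.18%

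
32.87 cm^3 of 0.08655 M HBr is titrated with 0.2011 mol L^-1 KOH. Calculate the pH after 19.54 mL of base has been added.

n(acid) = 0.08655 x 0.03287 = 0.002845 mol; n(KOH) added = 0.2011 x 0.01954 = 0.003929 mol.
Base is in excess by 0.003929 - 0.002845 = 0.001085 mol in a total volume of 0.05241 L.
[OH^-] = 0.001085/0.05241 = 0.02069 M, so pOH = 1.68 and pH = 14.00 - 1.68 = 12.32.

12.32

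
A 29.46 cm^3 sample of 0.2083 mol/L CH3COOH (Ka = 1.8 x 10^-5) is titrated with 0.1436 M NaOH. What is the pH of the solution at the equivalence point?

8.84

n(CH3COOH) = 0.2083 x 0.02946 = 0.006137 mol; V(NaOH) at equivalence = 0.006137/0.1436 = 0.04273 L.
At equivalence all the acid is converted to CH3COO-; total volume = 0.02946 + 0.04273 = 0.07219 L, so [CH3COO-] = 0.006137/0.07219 = 0.08500 M.
Kb = Kw/Ka = 1.0e-14 / 1.8 x 10^-5 = 5.56e-10.
[OH^-] = sqrt(Kb x [CH3COO-]) = sqrt(5.56e-10 x 0.08500) = 6.87e-6 M.
pOH = 5.16, so pH = 14.00 - 5.16 = 8.84.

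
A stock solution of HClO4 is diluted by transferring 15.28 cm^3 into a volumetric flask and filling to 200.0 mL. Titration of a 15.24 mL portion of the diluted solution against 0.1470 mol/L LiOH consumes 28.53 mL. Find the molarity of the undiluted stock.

n(LiOH) = 0.1470 x 0.02853 = 0.004194 mol.
n(HClO4) in the aliquot = 0.004194 mol.
[diluted HClO4] = 0.004194 / 0.01524 = 0.2752 M.
Dilution factor = 200.0/15.28 = 13.09, so [stock] = 0.2752 x 13.09 = 3.60 M.

3.60 M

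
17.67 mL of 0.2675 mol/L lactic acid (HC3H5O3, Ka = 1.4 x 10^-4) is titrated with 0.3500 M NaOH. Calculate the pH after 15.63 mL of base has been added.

n(acid) = 0.2675 x 0.01767 = 0.004727 mol; n(NaOH) added = 0.3500 x 0.01563 = 0.005471 mol.
Base is in excess by 0.005471 - 0.004727 = 0.0007438 mol in a total volume of 0.03330 L.
[OH^-] = 0.0007438/0.03330 = 0.02234 M, so pOH = 1.65 and pH = 14.00 - 1.65 = 12.35.

12.35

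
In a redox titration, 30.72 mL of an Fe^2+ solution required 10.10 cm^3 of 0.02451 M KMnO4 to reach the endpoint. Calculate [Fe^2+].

n(KMnO4) = 0.02451 x 0.01010 = 0.0002476 mol.
From the balanced equation, 1 mol KMnO4 reacts with 5 mol Fe^2+, so n(Fe^2+) = 0.0002476 x 5/1 = 0.001238 mol.
[Fe^2+] = 0.001238 / 0.03072 L = 0.0403 M.

0.0403 M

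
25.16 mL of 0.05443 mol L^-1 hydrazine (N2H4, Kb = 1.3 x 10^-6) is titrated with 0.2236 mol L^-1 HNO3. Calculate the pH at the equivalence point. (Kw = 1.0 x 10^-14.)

4.74

n(N2H4) = 0.05443 x 0.02516 = 0.001369 mol; V(HNO3) at equivalence = 0.001369/0.2236 = 0.006125 L.
At equivalence the base is fully converted to N2H5+; total volume = 0.03128 L, so [N2H5+] = 0.001369/0.03128 = 0.04377 M.
Ka(N2H5+) = Kw/Kb = 1.0e-14 / 1.3 x 10^-6 = 7.69e-9.
[H^+] = sqrt(Ka x [N2H5+]) = sqrt(7.69e-9 x 0.04377) = 1.84e-5 M.
pH = -log(1.84e-5) = 4.74.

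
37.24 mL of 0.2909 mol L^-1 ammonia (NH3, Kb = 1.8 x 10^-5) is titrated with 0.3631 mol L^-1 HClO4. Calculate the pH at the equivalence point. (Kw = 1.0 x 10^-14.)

n(NH3) = 0.2909 x 0.03724 = 0.01083 mol; V(HClO4) at equivalence = 0.01083/0.3631 = 0.02984 L.
At equivalence the base is fully converted to NH4+; total volume = 0.06708 L, so [NH4+] = 0.01083/0.06708 = 0.1615 M.
Ka(NH4+) = Kw/Kb = 1.0e-14 / 1.8 x 10^-5 = 5.56e-10.
[H^+] = sqrt(Ka x [NH4+]) = sqrt(5.56e-10 x 0.1615) = 9.47e-6 M.
pH = -log(9.47e-6) = 5.02.

5.02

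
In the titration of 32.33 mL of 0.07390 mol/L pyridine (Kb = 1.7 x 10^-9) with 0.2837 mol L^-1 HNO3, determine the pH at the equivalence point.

n(C5H5N) = 0.07390 x 0.03233 = 0.002389 mol; V(HNO3) at equivalence = 0.002389/0.2837 = 0.008422 L.
At equivalence the base is fully converted to C5H5NH+; total volume = 0.04075 L, so [C5H5NH+] = 0.002389/0.04075 = 0.05863 M.
Ka(C5H5NH+) = Kw/Kb = 1.0e-14 / 1.7 x 10^-9 = 5.88e-6.
[H^+] = sqrt(Ka x [C5H5NH+]) = sqrt(5.88e-6 x 0.05863) = 0.000587 M.
pH = -log(0.000587) = 3.23.

3.23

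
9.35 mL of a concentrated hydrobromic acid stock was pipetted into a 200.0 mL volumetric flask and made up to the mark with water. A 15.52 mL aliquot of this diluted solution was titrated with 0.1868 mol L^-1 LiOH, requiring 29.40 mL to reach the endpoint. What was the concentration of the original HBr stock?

7.57 M

n(LiOH) = 0.1868 x 0.02940 = 0.005492 mol.
n(HBr) in the aliquot = 0.005492 mol.
[diluted HBr] = 0.005492 / 0.01552 = 0.3539 M.
Dilution factor = 200.0/9.350 = 21.39, so [stock] = 0.3539 x 21.39 = 7.57 M.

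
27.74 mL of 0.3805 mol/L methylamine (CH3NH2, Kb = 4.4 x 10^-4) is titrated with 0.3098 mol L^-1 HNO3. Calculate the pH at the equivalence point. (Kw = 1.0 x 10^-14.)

5.71

n(CH3NH2) = 0.3805 x 0.02774 = 0.01056 mol; V(HNO3) at equivalence = 0.01056/0.3098 = 0.03407 L.
At equivalence the base is fully converted to CH3NH3+; total volume = 0.06181 L, so [CH3NH3+] = 0.01056/0.06181 = 0.1708 M.
Ka(CH3NH3+) = Kw/Kb = 1.0e-14 / 4.4 x 10^-4 = 2.27e-11.
[H^+] = sqrt(Ka x [CH3NH3+]) = sqrt(2.27e-11 x 0.1708) = 1.97e-6 M.
pH = -log(1.97e-6) = 5.71.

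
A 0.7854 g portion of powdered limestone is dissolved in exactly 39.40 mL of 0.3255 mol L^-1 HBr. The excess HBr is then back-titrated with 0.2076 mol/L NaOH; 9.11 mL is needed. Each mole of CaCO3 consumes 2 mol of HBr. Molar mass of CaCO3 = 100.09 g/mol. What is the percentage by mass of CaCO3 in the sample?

69.7%

Total n(HBr) added = 0.3255 x 0.03940 = 0.01282 mol.
n(NaOH) used = 0.2076 x 0.009110 = 0.001891 mol, which equals the excess n(HBr).
So n(HBr) consumed by the sample = 0.01282 - 0.001891 = 0.01093 mol.
n(CaCO3) = 0.01093 / 2 = 0.005467 mol.
mass CaCO3 = 0.005467 x 100.09 = 0.5472 g, so %CaCO3 = 0.5472/0.7854 x 100 = 69.7%.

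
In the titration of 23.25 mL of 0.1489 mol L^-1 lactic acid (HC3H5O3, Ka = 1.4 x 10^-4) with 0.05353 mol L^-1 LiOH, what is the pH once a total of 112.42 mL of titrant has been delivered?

n(acid) = 0.1489 x 0.02325 = 0.003462 mol; n(LiOH) added = 0.05353 x 0.1124 = 0.006018 mol.
Base is in excess by 0.006018 - 0.003462 = 0.002556 mol in a total volume of 0.1357 L.
[OH^-] = 0.002556/0.1357 = 0.01884 M, so pOH = 1.72 and pH = 14.00 - 1.72 = 12.28.

12.28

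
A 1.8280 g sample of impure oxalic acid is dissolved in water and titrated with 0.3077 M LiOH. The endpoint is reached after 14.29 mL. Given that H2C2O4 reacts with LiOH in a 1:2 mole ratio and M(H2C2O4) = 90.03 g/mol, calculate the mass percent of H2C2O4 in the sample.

10.8%

n(LiOH) = 0.3077 x 0.01429 = 0.004397 mol.
n(H2C2O4) = 0.004397 / 2 = 0.002199 mol.
mass of H2C2O4 = 0.002199 x 90.03 = 0.1979 g.
% purity = 0.1979 / 1.8280 x 100 = 10.8%.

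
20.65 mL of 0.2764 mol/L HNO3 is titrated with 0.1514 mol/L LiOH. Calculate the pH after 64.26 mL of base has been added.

n(acid) = 0.2764 x 0.02065 = 0.005708 mol; n(LiOH) added = 0.1514 x 0.06426 = 0.009729 mol.
Base is in excess by 0.009729 - 0.005708 = 0.004021 mol in a total volume of 0.08491 L.
[OH^-] = 0.004021/0.08491 = 0.04736 M, so pOH = 1.32 and pH = 14.00 - 1.32 = 12.68.

12.68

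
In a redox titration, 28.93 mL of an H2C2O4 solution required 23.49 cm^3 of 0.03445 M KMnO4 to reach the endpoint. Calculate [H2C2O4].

0.0699 M

n(KMnO4) = 0.03445 x 0.02349 = 0.0008092 mol.
From the balanced equation, 2 mol KMnO4 reacts with 5 mol H2C2O4, so n(H2C2O4) = 0.0008092 x 5/2 = 0.002023 mol.
[H2C2O4] = 0.002023 / 0.02893 L = 0.0699 M.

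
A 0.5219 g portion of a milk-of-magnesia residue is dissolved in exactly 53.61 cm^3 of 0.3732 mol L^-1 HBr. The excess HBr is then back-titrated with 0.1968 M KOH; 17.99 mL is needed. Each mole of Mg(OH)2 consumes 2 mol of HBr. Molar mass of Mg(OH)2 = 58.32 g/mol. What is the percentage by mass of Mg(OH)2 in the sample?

Total n(HBr) added = 0.3732 x 0.05361 = 0.02001 mol.
n(KOH) used = 0.1968 x 0.01799 = 0.003540 mol, which equals the excess n(HBr).
So n(HBr) consumed by the sample = 0.02001 - 0.003540 = 0.01647 mol.
n(Mg(OH)2) = 0.01647 / 2 = 0.008233 mol.
mass Mg(OH)2 = 0.008233 x 58.32 = 0.4802 g, so %Mg(OH)2 = 0.4802/0.5219 x 100 = 92.0%.

92.0%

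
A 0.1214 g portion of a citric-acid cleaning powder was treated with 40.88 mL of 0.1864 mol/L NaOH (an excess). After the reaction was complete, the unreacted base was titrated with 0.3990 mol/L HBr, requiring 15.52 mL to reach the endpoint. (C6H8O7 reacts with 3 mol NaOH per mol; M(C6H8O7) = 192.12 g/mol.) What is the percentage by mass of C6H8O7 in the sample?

75.3%

Total n(NaOH) added = 0.1864 x 0.04088 = 0.007620 mol.
n(HBr) used = 0.3990 x 0.01552 = 0.006192 mol, which equals the excess n(NaOH).
So n(NaOH) consumed by the sample = 0.007620 - 0.006192 = 0.001428 mol.
n(C6H8O7) = 0.001428 / 3 = 0.0004759 mol.
mass C6H8O7 = 0.0004759 x 192.12 = 0.09142 g, so %C6H8O7 = 0.09142/0.1214 x 100 = 75.3%.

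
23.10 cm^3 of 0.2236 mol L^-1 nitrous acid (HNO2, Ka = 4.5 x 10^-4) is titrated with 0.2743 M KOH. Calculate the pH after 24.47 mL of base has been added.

n(acid) = 0.2236 x 0.02310 = 0.005165 mol; n(KOH) added = 0.2743 x 0.02447 = 0.006712 mol.
Base is in excess by 0.006712 - 0.005165 = 0.001547 mol in a total volume of 0.04757 L.
[OH^-] = 0.001547/0.04757 = 0.03252 M, so pOH = 1.49 and pH = 14.00 - 1.49 = 12.51.

12.51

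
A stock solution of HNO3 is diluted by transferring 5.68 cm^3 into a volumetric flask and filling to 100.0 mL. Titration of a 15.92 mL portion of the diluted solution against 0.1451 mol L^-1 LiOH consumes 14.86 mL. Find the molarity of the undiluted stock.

2.38 M

n(LiOH) = 0.1451 x 0.01486 = 0.002156 mol.
n(HNO3) in the aliquot = 0.002156 mol.
[diluted HNO3] = 0.002156 / 0.01592 = 0.1354 M.
Dilution factor = 100.0/5.680 = 17.61, so [stock] = 0.1354 x 17.61 = 2.38 M.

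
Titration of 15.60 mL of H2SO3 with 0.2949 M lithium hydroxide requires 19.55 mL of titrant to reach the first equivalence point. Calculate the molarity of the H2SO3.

n(LiOH) = 0.2949 x 0.01955 = 0.005765 mol.
At the first equivalence point, 1 mol OH^- react per mol H2SO3, so n(H2SO3) = 0.005765 / 1 = 0.005765 mol.
[H2SO3] = 0.005765 / 0.01560 L = 0.370 M.

0.370 M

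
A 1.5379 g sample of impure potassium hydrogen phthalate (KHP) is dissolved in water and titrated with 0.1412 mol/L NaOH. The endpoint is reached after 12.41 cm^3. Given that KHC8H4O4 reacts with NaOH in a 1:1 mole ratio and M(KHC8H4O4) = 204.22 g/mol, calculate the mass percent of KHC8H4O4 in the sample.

n(NaOH) = 0.1412 x 0.01241 = 0.001752 mol.
n(KHC8H4O4) = 0.001752 / 1 = 0.001752 mol.
mass of KHC8H4O4 = 0.001752 x 204.22 = 0.3579 g.
% purity = 0.3579 / 1.5379 x 100 = 23.3%.

23.3%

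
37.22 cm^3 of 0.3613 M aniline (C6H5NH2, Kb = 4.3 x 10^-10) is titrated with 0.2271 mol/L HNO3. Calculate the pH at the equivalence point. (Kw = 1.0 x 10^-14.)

n(C6H5NH2) = 0.3613 x 0.03722 = 0.01345 mol; V(HNO3) at equivalence = 0.01345/0.2271 = 0.05921 L.
At equivalence the base is fully converted to C6H5NH3+; total volume = 0.09643 L, so [C6H5NH3+] = 0.01345/0.09643 = 0.1394 M.
Ka(C6H5NH3+) = Kw/Kb = 1.0e-14 / 4.3 x 10^-10 = 2.33e-5.
[H^+] = sqrt(Ka x [C6H5NH3+]) = sqrt(2.33e-5 x 0.1394) = 0.00180 M.
pH = -log(0.00180) = 2.74.

2.74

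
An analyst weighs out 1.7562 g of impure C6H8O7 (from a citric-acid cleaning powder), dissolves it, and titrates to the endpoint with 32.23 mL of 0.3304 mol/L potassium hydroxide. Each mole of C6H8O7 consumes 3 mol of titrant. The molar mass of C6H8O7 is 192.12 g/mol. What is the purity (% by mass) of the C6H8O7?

n(KOH) = 0.3304 x 0.03223 = 0.01065 mol.
n(C6H8O7) = 0.01065 / 3 = 0.003550 mol.
mass of C6H8O7 = 0.003550 x 192.12 = 0.6819 g.
% purity = 0.6819 / 1.7562 x 100 = 38.8%.

38.8%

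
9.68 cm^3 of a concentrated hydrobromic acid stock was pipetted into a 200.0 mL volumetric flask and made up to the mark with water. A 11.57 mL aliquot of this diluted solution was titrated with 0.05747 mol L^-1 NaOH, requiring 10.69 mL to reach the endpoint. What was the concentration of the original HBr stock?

1.10 M

n(NaOH) = 0.05747 x 0.01069 = 0.0006144 mol.
n(HBr) in the aliquot = 0.0006144 mol.
[diluted HBr] = 0.0006144 / 0.01157 = 0.05310 M.
Dilution factor = 200.0/9.680 = 20.66, so [stock] = 0.05310 x 20.66 = 1.10 M.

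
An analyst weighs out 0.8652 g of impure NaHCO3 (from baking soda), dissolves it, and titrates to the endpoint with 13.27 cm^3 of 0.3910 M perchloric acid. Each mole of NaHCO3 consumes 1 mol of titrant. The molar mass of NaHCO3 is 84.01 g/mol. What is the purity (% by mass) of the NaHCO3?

n(HClO4) = 0.3910 x 0.01327 = 0.005189 mol.
n(NaHCO3) = 0.005189 / 1 = 0.005189 mol.
mass of NaHCO3 = 0.005189 x 84.01 = 0.4359 g.
% purity = 0.4359 / 0.8652 x 100 = 50.4%.

50.4%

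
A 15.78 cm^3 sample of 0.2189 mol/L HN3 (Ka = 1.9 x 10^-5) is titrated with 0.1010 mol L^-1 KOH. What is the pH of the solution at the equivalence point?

n(HN3) = 0.2189 x 0.01578 = 0.003454 mol; V(KOH) at equivalence = 0.003454/0.1010 = 0.03420 L.
At equivalence all the acid is converted to N3-; total volume = 0.01578 + 0.03420 = 0.04998 L, so [N3-] = 0.003454/0.04998 = 0.06911 M.
Kb = Kw/Ka = 1.0e-14 / 1.9 x 10^-5 = 5.26e-10.
[OH^-] = sqrt(Kb x [N3-]) = sqrt(5.26e-10 x 0.06911) = 6.03e-6 M.
pOH = 5.22, so pH = 14.00 - 5.22 = 8.78.

8.78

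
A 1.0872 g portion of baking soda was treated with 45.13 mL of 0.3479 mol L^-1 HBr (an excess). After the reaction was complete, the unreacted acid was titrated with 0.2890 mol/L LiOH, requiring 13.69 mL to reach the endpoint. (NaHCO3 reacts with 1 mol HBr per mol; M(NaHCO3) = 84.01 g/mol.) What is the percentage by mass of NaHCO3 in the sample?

Total n(HBr) added = 0.3479 x 0.04513 = 0.01570 mol.
n(LiOH) used = 0.2890 x 0.01369 = 0.003956 mol, which equals the excess n(HBr).
So n(HBr) consumed by the sample = 0.01570 - 0.003956 = 0.01174 mol.
n(NaHCO3) = 0.01174 / 1 = 0.01174 mol.
mass NaHCO3 = 0.01174 x 84.01 = 0.9866 g, so %NaHCO3 = 0.9866/1.0872 x 100 = 90.8%.

90.8%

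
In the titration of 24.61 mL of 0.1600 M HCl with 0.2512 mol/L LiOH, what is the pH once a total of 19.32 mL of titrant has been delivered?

12.32

n(acid) = 0.1600 x 0.02461 = 0.003938 mol; n(LiOH) added = 0.2512 x 0.01932 = 0.004853 mol.
Base is in excess by 0.004853 - 0.003938 = 0.0009156 mol in a total volume of 0.04393 L.
[OH^-] = 0.0009156/0.04393 = 0.02084 M, so pOH = 1.68 and pH = 14.00 - 1.68 = 12.32.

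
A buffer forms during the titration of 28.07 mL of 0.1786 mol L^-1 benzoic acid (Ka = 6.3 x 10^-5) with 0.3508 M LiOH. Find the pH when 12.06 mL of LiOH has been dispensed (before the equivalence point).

4.93

Initial n(C6H5COOH) = 0.1786 x 0.02807 = 0.005013 mol.
n(LiOH) added = 0.3508 x 0.01206 = 0.004231 mol, converting that many moles of C6H5COOH to C6H5COO-.
Remaining n(C6H5COOH) = 0.0007827 mol; n(C6H5COO-) = 0.004231 mol.
By Henderson-Hasselbalch, pH = pKa + log([A^-]/[HA]) = 4.20 + log(0.004231/0.0007827) = 4.20 + (+0.73) = 4.93.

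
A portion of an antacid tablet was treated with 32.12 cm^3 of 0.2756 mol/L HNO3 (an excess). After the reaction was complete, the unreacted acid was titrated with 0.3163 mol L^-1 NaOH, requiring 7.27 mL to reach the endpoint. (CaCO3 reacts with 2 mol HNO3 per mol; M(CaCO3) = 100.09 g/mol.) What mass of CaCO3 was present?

0.328 g

Total n(HNO3) added = 0.2756 x 0.03212 = 0.008852 mol.
n(NaOH) used = 0.3163 x 0.007270 = 0.002300 mol, which equals the excess n(HNO3).
So n(HNO3) consumed by the sample = 0.008852 - 0.002300 = 0.006553 mol.
n(CaCO3) = 0.006553 / 2 = 0.003276 mol.
mass = 0.003276 mol x 100.09 g/mol = 0.328 g.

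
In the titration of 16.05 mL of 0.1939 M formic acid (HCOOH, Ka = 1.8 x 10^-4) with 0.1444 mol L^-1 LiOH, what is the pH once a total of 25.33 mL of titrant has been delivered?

n(acid) = 0.1939 x 0.01605 = 0.003112 mol; n(LiOH) added = 0.1444 x 0.02533 = 0.003658 mol.
Base is in excess by 0.003658 - 0.003112 = 0.0005456 mol in a total volume of 0.04138 L.
[OH^-] = 0.0005456/0.04138 = 0.01318 M, so pOH = 1.88 and pH = 14.00 - 1.88 = 12.12.

12.12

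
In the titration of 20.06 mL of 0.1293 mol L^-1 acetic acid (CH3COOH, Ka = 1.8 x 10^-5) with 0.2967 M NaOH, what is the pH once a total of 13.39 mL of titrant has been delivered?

12.62

n(acid) = 0.1293 x 0.02006 = 0.002594 mol; n(NaOH) added = 0.2967 x 0.01339 = 0.003973 mol.
Base is in excess by 0.003973 - 0.002594 = 0.001379 mol in a total volume of 0.03345 L.
[OH^-] = 0.001379/0.03345 = 0.04123 M, so pOH = 1.38 and pH = 14.00 - 1.38 = 12.62.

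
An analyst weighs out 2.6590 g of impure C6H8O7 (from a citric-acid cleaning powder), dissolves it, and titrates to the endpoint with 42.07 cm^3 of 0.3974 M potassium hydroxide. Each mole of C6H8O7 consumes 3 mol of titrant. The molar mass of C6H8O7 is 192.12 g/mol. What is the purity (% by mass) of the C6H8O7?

n(KOH) = 0.3974 x 0.04207 = 0.01672 mol.
n(C6H8O7) = 0.01672 / 3 = 0.005573 mol.
mass of C6H8O7 = 0.005573 x 192.12 = 1.071 g.
% purity = 1.071 / 2.6590 x 100 = 40.3%.

40.3%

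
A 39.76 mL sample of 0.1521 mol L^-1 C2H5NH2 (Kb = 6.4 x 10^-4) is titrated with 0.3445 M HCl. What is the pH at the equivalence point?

5.89

n(C2H5NH2) = 0.1521 x 0.03976 = 0.006047 mol; V(HCl) at equivalence = 0.006047/0.3445 = 0.01755 L.
At equivalence the base is fully converted to C2H5NH3+; total volume = 0.05731 L, so [C2H5NH3+] = 0.006047/0.05731 = 0.1055 M.
Ka(C2H5NH3+) = Kw/Kb = 1.0e-14 / 6.4 x 10^-4 = 1.56e-11.
[H^+] = sqrt(Ka x [C2H5NH3+]) = sqrt(1.56e-11 x 0.1055) = 1.28e-6 M.
pH = -log(1.28e-6) = 5.89.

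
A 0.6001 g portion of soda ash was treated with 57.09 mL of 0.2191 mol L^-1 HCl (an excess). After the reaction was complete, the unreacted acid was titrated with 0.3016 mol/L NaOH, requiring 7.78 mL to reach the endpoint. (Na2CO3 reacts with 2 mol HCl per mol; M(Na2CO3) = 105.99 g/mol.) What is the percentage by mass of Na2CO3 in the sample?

Total n(HCl) added = 0.2191 x 0.05709 = 0.01251 mol.
n(NaOH) used = 0.3016 x 0.007780 = 0.002346 mol, which equals the excess n(HCl).
So n(HCl) consumed by the sample = 0.01251 - 0.002346 = 0.01016 mol.
n(Na2CO3) = 0.01016 / 2 = 0.005081 mol.
mass Na2CO3 = 0.005081 x 105.99 = 0.5385 g, so %Na2CO3 = 0.5385/0.6001 x 100 = 89.7%.

89.7%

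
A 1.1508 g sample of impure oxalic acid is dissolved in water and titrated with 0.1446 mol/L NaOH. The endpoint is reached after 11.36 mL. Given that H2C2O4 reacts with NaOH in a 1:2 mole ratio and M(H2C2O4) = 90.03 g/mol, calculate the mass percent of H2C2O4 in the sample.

6.43%

n(NaOH) = 0.1446 x 0.01136 = 0.001643 mol.
n(H2C2O4) = 0.001643 / 2 = 0.0008213 mol.
mass of H2C2O4 = 0.0008213 x 90.03 = 0.07394 g.
% purity = 0.07394 / 1.1508 x 100 = 6.43%.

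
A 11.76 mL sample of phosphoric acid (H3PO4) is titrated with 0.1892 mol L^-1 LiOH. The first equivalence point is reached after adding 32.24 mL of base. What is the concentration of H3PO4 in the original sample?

n(LiOH) = 0.1892 x 0.03224 = 0.006100 mol.
At the first equivalence point, 1 mol OH^- react per mol H3PO4, so n(H3PO4) = 0.006100 / 1 = 0.006100 mol.
[H3PO4] = 0.006100 / 0.01176 L = 0.519 M.

0.519 M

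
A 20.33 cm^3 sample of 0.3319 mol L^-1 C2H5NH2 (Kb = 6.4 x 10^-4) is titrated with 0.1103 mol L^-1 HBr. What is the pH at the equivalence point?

5.94

n(C2H5NH2) = 0.3319 x 0.02033 = 0.006748 mol; V(HBr) at equivalence = 0.006748/0.1103 = 0.06117 L.
At equivalence the base is fully converted to C2H5NH3+; total volume = 0.08150 L, so [C2H5NH3+] = 0.006748/0.08150 = 0.08279 M.
Ka(C2H5NH3+) = Kw/Kb = 1.0e-14 / 6.4 x 10^-4 = 1.56e-11.
[H^+] = sqrt(Ka x [C2H5NH3+]) = sqrt(1.56e-11 x 0.08279) = 1.14e-6 M.
pH = -log(1.14e-6) = 5.94.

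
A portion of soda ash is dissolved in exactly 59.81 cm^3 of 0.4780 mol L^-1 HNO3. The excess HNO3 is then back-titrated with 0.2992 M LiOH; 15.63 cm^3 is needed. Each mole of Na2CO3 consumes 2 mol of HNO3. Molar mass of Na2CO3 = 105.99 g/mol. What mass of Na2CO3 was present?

1.27 g

Total n(HNO3) added = 0.4780 x 0.05981 = 0.02859 mol.
n(LiOH) used = 0.2992 x 0.01563 = 0.004676 mol, which equals the excess n(HNO3).
So n(HNO3) consumed by the sample = 0.02859 - 0.004676 = 0.02391 mol.
n(Na2CO3) = 0.02391 / 2 = 0.01196 mol.
mass = 0.01196 mol x 105.99 g/mol = 1.27 g.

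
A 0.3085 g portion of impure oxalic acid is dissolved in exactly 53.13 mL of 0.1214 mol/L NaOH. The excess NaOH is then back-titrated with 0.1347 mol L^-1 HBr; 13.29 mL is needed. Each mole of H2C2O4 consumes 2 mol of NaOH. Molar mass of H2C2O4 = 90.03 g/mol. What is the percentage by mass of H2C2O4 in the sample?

Total n(NaOH) added = 0.1214 x 0.05313 = 0.006450 mol.
n(HBr) used = 0.1347 x 0.01329 = 0.001790 mol, which equals the excess n(NaOH).
So n(NaOH) consumed by the sample = 0.006450 - 0.001790 = 0.004660 mol.
n(H2C2O4) = 0.004660 / 2 = 0.002330 mol.
mass H2C2O4 = 0.002330 x 90.03 = 0.2098 g, so %H2C2O4 = 0.2098/0.3085 x 100 = 68.0%.

68.0%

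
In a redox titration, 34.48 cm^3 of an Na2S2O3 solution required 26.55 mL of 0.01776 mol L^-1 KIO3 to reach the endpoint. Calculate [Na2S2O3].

0.0821 M

n(KIO3) = 0.01776 x 0.02655 = 0.0004715 mol.
From the balanced equation, 1 mol KIO3 reacts with 6 mol Na2S2O3, so n(Na2S2O3) = 0.0004715 x 6/1 = 0.002829 mol.
[Na2S2O3] = 0.002829 / 0.03448 L = 0.0821 M.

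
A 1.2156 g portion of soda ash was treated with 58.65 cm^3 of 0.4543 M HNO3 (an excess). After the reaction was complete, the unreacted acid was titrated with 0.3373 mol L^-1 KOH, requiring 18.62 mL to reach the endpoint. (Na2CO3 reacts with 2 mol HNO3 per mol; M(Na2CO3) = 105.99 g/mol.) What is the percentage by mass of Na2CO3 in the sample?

88.8%

Total n(HNO3) added = 0.4543 x 0.05865 = 0.02664 mol.
n(KOH) used = 0.3373 x 0.01862 = 0.006281 mol, which equals the excess n(HNO3).
So n(HNO3) consumed by the sample = 0.02664 - 0.006281 = 0.02036 mol.
n(Na2CO3) = 0.02036 / 2 = 0.01018 mol.
mass Na2CO3 = 0.01018 x 105.99 = 1.079 g, so %Na2CO3 = 1.079/1.2156 x 100 = 88.8%.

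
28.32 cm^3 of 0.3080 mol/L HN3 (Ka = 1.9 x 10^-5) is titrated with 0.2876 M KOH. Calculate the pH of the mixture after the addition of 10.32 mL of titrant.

Initial n(HN3) = 0.3080 x 0.02832 = 0.008723 mol.
n(KOH) added = 0.2876 x 0.01032 = 0.002968 mol, converting that many moles of HN3 to N3-.
Remaining n(HN3) = 0.005755 mol; n(N3-) = 0.002968 mol.
By Henderson-Hasselbalch, pH = pKa + log([A^-]/[HA]) = 4.72 + log(0.002968/0.005755) = 4.72 + (-0.29) = 4.43.

4.43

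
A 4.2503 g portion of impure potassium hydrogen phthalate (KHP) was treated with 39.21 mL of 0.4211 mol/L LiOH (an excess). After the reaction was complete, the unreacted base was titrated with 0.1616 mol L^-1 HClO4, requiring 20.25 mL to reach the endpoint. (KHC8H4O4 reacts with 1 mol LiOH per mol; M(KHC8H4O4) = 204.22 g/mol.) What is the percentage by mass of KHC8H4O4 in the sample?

Total n(LiOH) added = 0.4211 x 0.03921 = 0.01651 mol.
n(HClO4) used = 0.1616 x 0.02025 = 0.003272 mol, which equals the excess n(LiOH).
So n(LiOH) consumed by the sample = 0.01651 - 0.003272 = 0.01324 mol.
n(KHC8H4O4) = 0.01324 / 1 = 0.01324 mol.
mass KHC8H4O4 = 0.01324 x 204.22 = 2.704 g, so %KHC8H4O4 = 2.704/4.2503 x 100 = 63.6%.

63.6%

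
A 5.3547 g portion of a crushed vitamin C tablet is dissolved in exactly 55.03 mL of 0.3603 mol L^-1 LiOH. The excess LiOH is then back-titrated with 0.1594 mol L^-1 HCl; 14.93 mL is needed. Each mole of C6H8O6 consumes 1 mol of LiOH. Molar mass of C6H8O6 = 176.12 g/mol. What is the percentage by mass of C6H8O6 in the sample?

57.4%

Total n(LiOH) added = 0.3603 x 0.05503 = 0.01983 mol.
n(HCl) used = 0.1594 x 0.01493 = 0.002380 mol, which equals the excess n(LiOH).
So n(LiOH) consumed by the sample = 0.01983 - 0.002380 = 0.01745 mol.
n(C6H8O6) = 0.01745 / 1 = 0.01745 mol.
mass C6H8O6 = 0.01745 x 176.12 = 3.073 g, so %C6H8O6 = 3.073/5.3547 x 100 = 57.4%.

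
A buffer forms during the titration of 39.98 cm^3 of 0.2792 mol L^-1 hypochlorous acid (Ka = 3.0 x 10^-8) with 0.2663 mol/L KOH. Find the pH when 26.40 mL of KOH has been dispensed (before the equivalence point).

Initial n(HClO) = 0.2792 x 0.03998 = 0.01116 mol.
n(KOH) added = 0.2663 x 0.02640 = 0.007030 mol, converting that many moles of HClO to ClO-.
Remaining n(HClO) = 0.004132 mol; n(ClO-) = 0.007030 mol.
By Henderson-Hasselbalch, pH = pKa + log([A^-]/[HA]) = 7.52 + log(0.007030/0.004132) = 7.52 + (+0.23) = 7.75.

7.75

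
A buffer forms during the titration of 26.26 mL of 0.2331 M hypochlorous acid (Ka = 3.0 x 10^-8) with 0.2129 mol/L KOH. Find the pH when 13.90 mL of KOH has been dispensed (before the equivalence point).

Initial n(HClO) = 0.2331 x 0.02626 = 0.006121 mol.
n(KOH) added = 0.2129 x 0.01390 = 0.002959 mol, converting that many moles of HClO to ClO-.
Remaining n(HClO) = 0.003162 mol; n(ClO-) = 0.002959 mol.
By Henderson-Hasselbalch, pH = pKa + log([A^-]/[HA]) = 7.52 + log(0.002959/0.003162) = 7.52 + (-0.03) = 7.49.

7.49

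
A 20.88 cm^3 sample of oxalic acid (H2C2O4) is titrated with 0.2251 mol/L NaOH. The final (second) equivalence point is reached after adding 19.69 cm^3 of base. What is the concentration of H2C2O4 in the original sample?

n(NaOH) = 0.2251 x 0.01969 = 0.004432 mol.
At the final (second) equivalence point, 2 mol OH^- react per mol H2C2O4, so n(H2C2O4) = 0.004432 / 2 = 0.002216 mol.
[H2C2O4] = 0.002216 / 0.02088 L = 0.106 M.

0.106 M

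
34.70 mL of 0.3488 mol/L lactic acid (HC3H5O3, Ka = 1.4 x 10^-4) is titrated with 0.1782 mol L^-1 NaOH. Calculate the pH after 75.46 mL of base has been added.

12.09

n(acid) = 0.3488 x 0.03470 = 0.01210 mol; n(NaOH) added = 0.1782 x 0.07546 = 0.01345 mol.
Base is in excess by 0.01345 - 0.01210 = 0.001344 mol in a total volume of 0.1102 L.
[OH^-] = 0.001344/0.1102 = 0.01220 M, so pOH = 1.91 and pH = 14.00 - 1.91 = 12.09.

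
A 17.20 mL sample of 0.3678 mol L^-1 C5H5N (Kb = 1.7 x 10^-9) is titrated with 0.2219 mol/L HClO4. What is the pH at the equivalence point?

3.04

n(C5H5N) = 0.3678 x 0.01720 = 0.006326 mol; V(HClO4) at equivalence = 0.006326/0.2219 = 0.02851 L.
At equivalence the base is fully converted to C5H5NH+; total volume = 0.04571 L, so [C5H5NH+] = 0.006326/0.04571 = 0.1384 M.
Ka(C5H5NH+) = Kw/Kb = 1.0e-14 / 1.7 x 10^-9 = 5.88e-6.
[H^+] = sqrt(Ka x [C5H5NH+]) = sqrt(5.88e-6 x 0.1384) = 0.000902 M.
pH = -log(0.000902) = 3.04.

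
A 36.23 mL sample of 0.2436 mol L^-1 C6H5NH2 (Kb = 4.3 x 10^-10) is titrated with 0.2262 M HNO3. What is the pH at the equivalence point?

n(C6H5NH2) = 0.2436 x 0.03623 = 0.008826 mol; V(HNO3) at equivalence = 0.008826/0.2262 = 0.03902 L.
At equivalence the base is fully converted to C6H5NH3+; total volume = 0.07525 L, so [C6H5NH3+] = 0.008826/0.07525 = 0.1173 M.
Ka(C6H5NH3+) = Kw/Kb = 1.0e-14 / 4.3 x 10^-10 = 2.33e-5.
[H^+] = sqrt(Ka x [C6H5NH3+]) = sqrt(2.33e-5 x 0.1173) = 0.00165 M.
pH = -log(0.00165) = 2.78.

2.78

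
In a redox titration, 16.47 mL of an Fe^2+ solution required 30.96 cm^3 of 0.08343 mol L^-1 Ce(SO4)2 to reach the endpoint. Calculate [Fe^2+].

n(Ce(SO4)2) = 0.08343 x 0.03096 = 0.002583 mol.
From the balanced equation, 1 mol Ce(SO4)2 reacts with 1 mol Fe^2+, so n(Fe^2+) = 0.002583 x 1/1 = 0.002583 mol.
[Fe^2+] = 0.002583 / 0.01647 L = 0.157 M.

0.157 M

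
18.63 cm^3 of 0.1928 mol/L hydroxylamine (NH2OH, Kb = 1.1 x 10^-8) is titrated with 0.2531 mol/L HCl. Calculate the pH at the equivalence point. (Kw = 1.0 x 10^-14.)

3.50

n(NH2OH) = 0.1928 x 0.01863 = 0.003592 mol; V(HCl) at equivalence = 0.003592/0.2531 = 0.01419 L.
At equivalence the base is fully converted to NH3OH+; total volume = 0.03282 L, so [NH3OH+] = 0.003592/0.03282 = 0.1094 M.
Ka(NH3OH+) = Kw/Kb = 1.0e-14 / 1.1 x 10^-8 = 9.09e-7.
[H^+] = sqrt(Ka x [NH3OH+]) = sqrt(9.09e-7 x 0.1094) = 0.000315 M.
pH = -log(0.000315) = 3.50.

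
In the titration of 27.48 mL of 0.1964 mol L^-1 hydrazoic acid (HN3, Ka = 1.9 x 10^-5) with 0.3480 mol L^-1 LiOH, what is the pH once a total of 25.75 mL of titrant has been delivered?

12.83

n(acid) = 0.1964 x 0.02748 = 0.005397 mol; n(LiOH) added = 0.3480 x 0.02575 = 0.008961 mol.
Base is in excess by 0.008961 - 0.005397 = 0.003564 mol in a total volume of 0.05323 L.
[OH^-] = 0.003564/0.05323 = 0.06695 M, so pOH = 1.17 and pH = 14.00 - 1.17 = 12.83.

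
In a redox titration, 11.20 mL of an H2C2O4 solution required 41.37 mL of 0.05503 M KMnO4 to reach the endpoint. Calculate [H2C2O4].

n(KMnO4) = 0.05503 x 0.04137 = 0.002277 mol.
From the balanced equation, 2 mol KMnO4 reacts with 5 mol H2C2O4, so n(H2C2O4) = 0.002277 x 5/2 = 0.005691 mol.
[H2C2O4] = 0.005691 / 0.01120 L = 0.508 M.

0.508 M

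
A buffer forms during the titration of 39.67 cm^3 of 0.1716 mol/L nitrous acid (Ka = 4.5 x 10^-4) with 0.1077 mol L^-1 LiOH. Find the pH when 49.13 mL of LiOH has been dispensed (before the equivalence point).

Initial n(HNO2) = 0.1716 x 0.03967 = 0.006807 mol.
n(LiOH) added = 0.1077 x 0.04913 = 0.005291 mol, converting that many moles of HNO2 to NO2-.
Remaining n(HNO2) = 0.001516 mol; n(NO2-) = 0.005291 mol.
By Henderson-Hasselbalch, pH = pKa + log([A^-]/[HA]) = 3.35 + log(0.005291/0.001516) = 3.35 + (+0.54) = 3.89.

3.89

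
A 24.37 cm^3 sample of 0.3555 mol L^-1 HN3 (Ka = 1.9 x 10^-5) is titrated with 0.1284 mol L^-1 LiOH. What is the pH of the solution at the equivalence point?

n(HN3) = 0.3555 x 0.02437 = 0.008664 mol; V(LiOH) at equivalence = 0.008664/0.1284 = 0.06747 L.
At equivalence all the acid is converted to N3-; total volume = 0.02437 + 0.06747 = 0.09184 L, so [N3-] = 0.008664/0.09184 = 0.09433 M.
Kb = Kw/Ka = 1.0e-14 / 1.9 x 10^-5 = 5.26e-10.
[OH^-] = sqrt(Kb x [N3-]) = sqrt(5.26e-10 x 0.09433) = 7.05e-6 M.
pOH = 5.15, so pH = 14.00 - 5.15 = 8.85.

8.85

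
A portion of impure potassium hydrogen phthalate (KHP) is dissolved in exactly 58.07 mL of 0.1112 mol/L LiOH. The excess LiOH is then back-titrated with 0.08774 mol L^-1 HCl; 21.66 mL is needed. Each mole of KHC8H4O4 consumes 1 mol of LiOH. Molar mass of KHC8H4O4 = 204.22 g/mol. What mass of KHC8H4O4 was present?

0.931 g

Total n(LiOH) added = 0.1112 x 0.05807 = 0.006457 mol.
n(HCl) used = 0.08774 x 0.02166 = 0.001900 mol, which equals the excess n(LiOH).
So n(LiOH) consumed by the sample = 0.006457 - 0.001900 = 0.004557 mol.
n(KHC8H4O4) = 0.004557 / 1 = 0.004557 mol.
mass = 0.004557 mol x 204.22 g/mol = 0.931 g.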